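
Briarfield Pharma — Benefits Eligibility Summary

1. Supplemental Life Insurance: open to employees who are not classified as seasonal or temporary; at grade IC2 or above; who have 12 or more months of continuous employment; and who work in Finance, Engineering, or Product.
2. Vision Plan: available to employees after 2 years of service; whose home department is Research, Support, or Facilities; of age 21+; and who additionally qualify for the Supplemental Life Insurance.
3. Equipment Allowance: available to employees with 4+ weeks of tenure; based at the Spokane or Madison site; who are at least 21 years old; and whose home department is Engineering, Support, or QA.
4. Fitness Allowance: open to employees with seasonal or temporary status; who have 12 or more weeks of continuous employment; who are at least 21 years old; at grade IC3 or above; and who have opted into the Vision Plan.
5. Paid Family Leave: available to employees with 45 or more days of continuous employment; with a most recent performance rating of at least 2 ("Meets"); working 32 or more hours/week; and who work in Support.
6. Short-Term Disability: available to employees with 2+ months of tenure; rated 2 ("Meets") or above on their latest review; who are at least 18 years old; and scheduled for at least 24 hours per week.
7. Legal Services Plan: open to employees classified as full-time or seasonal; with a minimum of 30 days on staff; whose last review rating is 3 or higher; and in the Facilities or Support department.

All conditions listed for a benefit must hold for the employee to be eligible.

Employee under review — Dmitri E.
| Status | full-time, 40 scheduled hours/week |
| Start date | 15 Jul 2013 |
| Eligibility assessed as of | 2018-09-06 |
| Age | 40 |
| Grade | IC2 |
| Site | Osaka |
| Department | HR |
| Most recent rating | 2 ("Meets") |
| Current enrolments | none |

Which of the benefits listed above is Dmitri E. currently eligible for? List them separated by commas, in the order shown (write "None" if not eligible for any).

Service from 15 Jul 2013 to 2018-09-06: 1879 days.
Supplemental Life Insurance — status full-time ✓ (not excluded); grade IC2 ≥ IC2 ✓; service 1879 days ≥ 12 months (≈360 days) ✓; dept HR ✗ → not eligible.
Vision Plan — service 1879 days ≥ 2 years (≈730 days) ✓; dept HR ✗ → not eligible.
Equipment Allowance — service 1879 days ≥ 4 weeks (≈28 days) ✓; site Osaka ✗ (not Spokane or Madison) → not eligible.
Fitness Allowance — status full-time ✗ (requires seasonal or temporary) → not eligible.
Paid Family Leave — service 1879 days ≥ 45 days ✓; rating 2 ≥ 2 ✓; 40 hrs/wk ≥ 32 ✓; dept HR ✗ → not eligible.
Short-Term Disability — service 1879 days ≥ 2 months (≈60 days) ✓; rating 2 ≥ 2 ✓; age 40 ≥ 18 ✓; 40 hrs/wk ≥ 24 ✓ → eligible.
Legal Services Plan — status full-time ✓; service 1879 days ≥ 30 days ✓; rating 2 < 3 ✗ → not eligible.

Short-Term Disability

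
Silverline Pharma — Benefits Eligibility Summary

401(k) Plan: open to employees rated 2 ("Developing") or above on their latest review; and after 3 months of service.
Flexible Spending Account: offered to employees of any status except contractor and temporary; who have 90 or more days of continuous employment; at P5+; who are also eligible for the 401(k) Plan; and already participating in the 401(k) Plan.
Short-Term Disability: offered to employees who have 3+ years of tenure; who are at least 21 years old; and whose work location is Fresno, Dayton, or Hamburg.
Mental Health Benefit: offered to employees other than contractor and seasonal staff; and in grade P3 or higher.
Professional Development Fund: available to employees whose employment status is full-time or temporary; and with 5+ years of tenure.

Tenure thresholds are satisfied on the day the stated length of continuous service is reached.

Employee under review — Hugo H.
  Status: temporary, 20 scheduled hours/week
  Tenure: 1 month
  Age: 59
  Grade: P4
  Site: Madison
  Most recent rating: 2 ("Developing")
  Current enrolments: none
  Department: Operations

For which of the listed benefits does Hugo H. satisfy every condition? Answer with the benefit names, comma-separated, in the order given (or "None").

401(k) Plan — rating 2 ≥ 2 ✓; service 1 month < 3 months ✗ → not eligible.
Flexible Spending Account — status temporary ✗ (excluded) → not eligible.
Short-Term Disability — service 1 month < 3 years (≈1095 days) ✗ → not eligible.
Mental Health Benefit — status temporary ✓ (not excluded); grade P4 ≥ P3 ✓ → eligible.
Professional Development Fund — status temporary ✓; service 1 month < 5 years (≈1825 days) ✗ → not eligible.

Mental Health Benefit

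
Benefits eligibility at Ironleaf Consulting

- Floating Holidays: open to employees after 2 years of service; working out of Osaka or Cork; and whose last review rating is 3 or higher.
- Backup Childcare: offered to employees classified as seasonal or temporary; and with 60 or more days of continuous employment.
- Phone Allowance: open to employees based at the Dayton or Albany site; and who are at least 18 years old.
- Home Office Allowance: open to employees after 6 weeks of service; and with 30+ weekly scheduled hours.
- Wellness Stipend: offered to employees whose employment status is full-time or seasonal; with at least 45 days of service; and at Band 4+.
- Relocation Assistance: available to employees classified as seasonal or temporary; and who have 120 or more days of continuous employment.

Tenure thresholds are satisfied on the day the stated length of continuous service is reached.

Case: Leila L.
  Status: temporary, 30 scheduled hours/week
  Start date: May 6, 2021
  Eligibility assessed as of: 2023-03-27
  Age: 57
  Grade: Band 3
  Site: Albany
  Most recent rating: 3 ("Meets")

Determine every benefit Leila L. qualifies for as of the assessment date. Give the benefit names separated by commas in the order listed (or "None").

Service from May 6, 2021 to 2023-03-27: 690 days.
Floating Holidays — service 690 days < 2 years (≈730 days) ✗ → not eligible.
Backup Childcare — status temporary ✓; service 690 days ≥ 60 days ✓ → eligible.
Phone Allowance — site Albany ✓; age 57 ≥ 18 ✓ → eligible.
Home Office Allowance — service 690 days ≥ 6 weeks (≈42 days) ✓; 30 hrs/wk ≥ 30 ✓ → eligible.
Wellness Stipend — status temporary ✗ (requires full-time or seasonal) → not eligible.
Relocation Assistance — status temporary ✓; service 690 days ≥ 120 days ✓ → eligible.

Backup Childcare, Phone Allowance, Home Office Allowance, Relocation Assistance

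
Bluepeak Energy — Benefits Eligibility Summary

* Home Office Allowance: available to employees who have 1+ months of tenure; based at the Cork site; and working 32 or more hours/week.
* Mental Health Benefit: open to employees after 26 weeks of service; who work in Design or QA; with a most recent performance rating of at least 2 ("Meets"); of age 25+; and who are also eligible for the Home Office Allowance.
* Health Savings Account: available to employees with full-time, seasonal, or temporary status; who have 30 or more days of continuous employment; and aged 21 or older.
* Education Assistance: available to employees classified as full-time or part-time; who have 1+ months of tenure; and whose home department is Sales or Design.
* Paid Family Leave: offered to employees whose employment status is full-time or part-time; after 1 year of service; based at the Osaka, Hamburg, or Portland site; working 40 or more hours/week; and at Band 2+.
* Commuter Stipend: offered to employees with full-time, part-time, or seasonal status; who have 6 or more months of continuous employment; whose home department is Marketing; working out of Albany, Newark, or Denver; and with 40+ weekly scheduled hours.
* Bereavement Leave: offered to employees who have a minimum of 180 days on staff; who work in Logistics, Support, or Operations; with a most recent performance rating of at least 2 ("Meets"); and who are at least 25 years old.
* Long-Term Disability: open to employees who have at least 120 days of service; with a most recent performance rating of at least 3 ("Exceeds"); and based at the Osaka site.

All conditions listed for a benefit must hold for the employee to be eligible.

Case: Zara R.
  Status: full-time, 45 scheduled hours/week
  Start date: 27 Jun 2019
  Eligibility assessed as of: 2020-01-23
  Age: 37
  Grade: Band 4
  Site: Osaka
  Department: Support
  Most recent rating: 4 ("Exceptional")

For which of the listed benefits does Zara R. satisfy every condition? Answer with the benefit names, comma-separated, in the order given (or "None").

Service from 27 Jun 2019 to 2020-01-23: 210 days.
Home Office Allowance — service 210 days ≥ 1 month (≈30 days) ✓; site Osaka ✗ (not Cork) → not eligible.
Mental Health Benefit — service 210 days ≥ 26 weeks (≈182 days) ✓; dept Support ✗ → not eligible.
Health Savings Account — status full-time ✓; service 210 days ≥ 30 days ✓; age 37 ≥ 21 ✓ → eligible.
Education Assistance — status full-time ✓; service 210 days ≥ 1 month (≈30 days) ✓; dept Support ✗ → not eligible.
Paid Family Leave — status full-time ✓; service 210 days < 1 year (≈365 days) ✗ → not eligible.
Commuter Stipend — status full-time ✓; service 210 days ≥ 6 months (≈180 days) ✓; dept Support ✗ → not eligible.
Bereavement Leave — service 210 days ≥ 180 days ✓; dept Support ✓; rating 4 ≥ 2 ✓; age 37 ≥ 25 ✓ → eligible.
Long-Term Disability — service 210 days ≥ 120 days ✓; rating 4 ≥ 3 ✓; site Osaka ✓ → eligible.

Health Savings Account, Bereavement Leave, Long-Term Disability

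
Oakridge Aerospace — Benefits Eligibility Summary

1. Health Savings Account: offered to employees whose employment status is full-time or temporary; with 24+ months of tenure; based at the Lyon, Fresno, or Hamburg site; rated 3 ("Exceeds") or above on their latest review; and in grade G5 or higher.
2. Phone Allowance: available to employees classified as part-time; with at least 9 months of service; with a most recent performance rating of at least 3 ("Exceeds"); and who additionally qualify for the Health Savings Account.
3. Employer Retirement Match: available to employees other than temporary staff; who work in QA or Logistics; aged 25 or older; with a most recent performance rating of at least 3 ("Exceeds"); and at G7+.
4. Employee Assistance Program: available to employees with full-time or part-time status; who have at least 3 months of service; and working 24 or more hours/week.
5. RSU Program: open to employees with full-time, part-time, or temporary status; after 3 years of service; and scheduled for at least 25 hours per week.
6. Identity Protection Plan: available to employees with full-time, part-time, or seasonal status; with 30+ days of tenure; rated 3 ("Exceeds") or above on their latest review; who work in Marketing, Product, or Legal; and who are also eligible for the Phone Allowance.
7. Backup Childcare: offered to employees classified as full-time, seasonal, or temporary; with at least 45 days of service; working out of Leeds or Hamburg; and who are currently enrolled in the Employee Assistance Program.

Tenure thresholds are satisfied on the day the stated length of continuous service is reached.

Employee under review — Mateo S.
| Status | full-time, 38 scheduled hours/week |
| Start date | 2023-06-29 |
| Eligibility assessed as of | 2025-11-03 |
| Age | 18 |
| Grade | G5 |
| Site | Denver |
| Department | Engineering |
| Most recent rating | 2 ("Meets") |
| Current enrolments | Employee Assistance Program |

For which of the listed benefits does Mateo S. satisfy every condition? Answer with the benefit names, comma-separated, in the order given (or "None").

Employee Assistance Program

Service from 2023-06-29 to 2025-11-03: 858 days.
Health Savings Account — status full-time ✓; service 858 days ≥ 24 months (≈720 days) ✓; site Denver ✗ (not Lyon, Fresno, or Hamburg) → not eligible.
Phone Allowance — status full-time ✗ (requires part-time) → not eligible.
Employer Retirement Match — status full-time ✓ (not excluded); dept Engineering ✗ → not eligible.
Employee Assistance Program — status full-time ✓; service 858 days ≥ 3 months (≈90 days) ✓; 38 hrs/wk ≥ 24 ✓ → eligible.
RSU Program — status full-time ✓; service 858 days < 3 years (≈1095 days) ✗ → not eligible.
Identity Protection Plan — status full-time ✓; service 858 days ≥ 30 days ✓; rating 2 < 3 ✗ → not eligible.
Backup Childcare — status full-time ✓; service 858 days ≥ 45 days ✓; site Denver ✗ (not Leeds or Hamburg) → not eligible.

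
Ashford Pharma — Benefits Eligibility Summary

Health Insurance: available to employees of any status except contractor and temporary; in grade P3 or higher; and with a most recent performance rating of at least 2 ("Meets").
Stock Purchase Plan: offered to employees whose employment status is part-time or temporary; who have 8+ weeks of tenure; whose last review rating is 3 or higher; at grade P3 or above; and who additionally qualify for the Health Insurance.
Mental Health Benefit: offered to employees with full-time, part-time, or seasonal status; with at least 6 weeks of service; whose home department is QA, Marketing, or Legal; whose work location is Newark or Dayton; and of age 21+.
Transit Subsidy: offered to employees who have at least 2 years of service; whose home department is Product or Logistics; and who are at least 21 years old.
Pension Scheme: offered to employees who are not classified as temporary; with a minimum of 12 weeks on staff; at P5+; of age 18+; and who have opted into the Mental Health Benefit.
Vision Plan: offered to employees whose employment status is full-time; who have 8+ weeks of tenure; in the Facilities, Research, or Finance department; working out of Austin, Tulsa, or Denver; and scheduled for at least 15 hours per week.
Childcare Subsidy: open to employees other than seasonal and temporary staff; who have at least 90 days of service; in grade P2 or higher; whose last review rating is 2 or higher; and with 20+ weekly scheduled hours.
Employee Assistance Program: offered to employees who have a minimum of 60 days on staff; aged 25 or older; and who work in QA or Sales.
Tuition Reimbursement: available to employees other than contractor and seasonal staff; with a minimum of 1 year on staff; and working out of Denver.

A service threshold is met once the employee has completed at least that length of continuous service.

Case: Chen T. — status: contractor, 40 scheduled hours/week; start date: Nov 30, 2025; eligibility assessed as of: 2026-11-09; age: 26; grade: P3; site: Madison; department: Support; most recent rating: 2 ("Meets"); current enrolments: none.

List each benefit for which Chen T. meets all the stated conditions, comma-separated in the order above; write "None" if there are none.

Childcare Subsidy

Service from Nov 30, 2025 to 2026-11-09: 344 days.
Health Insurance — status contractor ✗ (excluded) → not eligible.
Stock Purchase Plan — status contractor ✗ (requires part-time or temporary) → not eligible.
Mental Health Benefit — status contractor ✗ (requires full-time, part-time, or seasonal) → not eligible.
Transit Subsidy — service 344 days < 2 years (≈730 days) ✗ → not eligible.
Pension Scheme — status contractor ✓ (not excluded); service 344 days ≥ 12 weeks (≈84 days) ✓; grade P3 < P5 ✗ → not eligible.
Vision Plan — status contractor ✗ (requires full-time) → not eligible.
Childcare Subsidy — status contractor ✓ (not excluded); service 344 days ≥ 90 days ✓; grade P3 ≥ P2 ✓; rating 2 ≥ 2 ✓; 40 hrs/wk ≥ 20 ✓ → eligible.
Employee Assistance Program — service 344 days ≥ 60 days ✓; age 26 ≥ 25 ✓; dept Support ✗ → not eligible.
Tuition Reimbursement — status contractor ✗ (excluded) → not eligible.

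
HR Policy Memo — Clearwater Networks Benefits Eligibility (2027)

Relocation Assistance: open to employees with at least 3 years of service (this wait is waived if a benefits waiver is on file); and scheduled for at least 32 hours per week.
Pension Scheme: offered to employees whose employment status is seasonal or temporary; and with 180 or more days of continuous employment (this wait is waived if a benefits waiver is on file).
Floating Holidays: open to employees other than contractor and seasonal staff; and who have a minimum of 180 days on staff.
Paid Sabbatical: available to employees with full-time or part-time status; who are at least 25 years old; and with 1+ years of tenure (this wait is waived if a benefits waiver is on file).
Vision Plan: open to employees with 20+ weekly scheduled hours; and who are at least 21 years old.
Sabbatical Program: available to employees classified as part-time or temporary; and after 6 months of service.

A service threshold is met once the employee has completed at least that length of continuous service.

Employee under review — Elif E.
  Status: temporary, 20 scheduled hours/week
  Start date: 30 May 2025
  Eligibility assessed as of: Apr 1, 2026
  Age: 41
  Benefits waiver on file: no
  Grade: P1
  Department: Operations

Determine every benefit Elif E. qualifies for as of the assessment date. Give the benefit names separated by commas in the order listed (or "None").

Service from 30 May 2025 to Apr 1, 2026: 306 days.
Relocation Assistance — no waiver, service 306 days < 3 years (≈1095 days) ✗ → not eligible.
Pension Scheme — status temporary ✓; no waiver, service 306 days ≥ 180 days ✓ → eligible.
Floating Holidays — status temporary ✓ (not excluded); service 306 days ≥ 180 days ✓ → eligible.
Paid Sabbatical — status temporary ✗ (requires full-time or part-time) → not eligible.
Vision Plan — 20 hrs/wk ≥ 20 ✓; age 41 ≥ 21 ✓ → eligible.
Sabbatical Program — status temporary ✓; service 306 days ≥ 6 months (≈180 days) ✓ → eligible.

Pension Scheme, Floating Holidays, Vision Plan, Sabbatical Program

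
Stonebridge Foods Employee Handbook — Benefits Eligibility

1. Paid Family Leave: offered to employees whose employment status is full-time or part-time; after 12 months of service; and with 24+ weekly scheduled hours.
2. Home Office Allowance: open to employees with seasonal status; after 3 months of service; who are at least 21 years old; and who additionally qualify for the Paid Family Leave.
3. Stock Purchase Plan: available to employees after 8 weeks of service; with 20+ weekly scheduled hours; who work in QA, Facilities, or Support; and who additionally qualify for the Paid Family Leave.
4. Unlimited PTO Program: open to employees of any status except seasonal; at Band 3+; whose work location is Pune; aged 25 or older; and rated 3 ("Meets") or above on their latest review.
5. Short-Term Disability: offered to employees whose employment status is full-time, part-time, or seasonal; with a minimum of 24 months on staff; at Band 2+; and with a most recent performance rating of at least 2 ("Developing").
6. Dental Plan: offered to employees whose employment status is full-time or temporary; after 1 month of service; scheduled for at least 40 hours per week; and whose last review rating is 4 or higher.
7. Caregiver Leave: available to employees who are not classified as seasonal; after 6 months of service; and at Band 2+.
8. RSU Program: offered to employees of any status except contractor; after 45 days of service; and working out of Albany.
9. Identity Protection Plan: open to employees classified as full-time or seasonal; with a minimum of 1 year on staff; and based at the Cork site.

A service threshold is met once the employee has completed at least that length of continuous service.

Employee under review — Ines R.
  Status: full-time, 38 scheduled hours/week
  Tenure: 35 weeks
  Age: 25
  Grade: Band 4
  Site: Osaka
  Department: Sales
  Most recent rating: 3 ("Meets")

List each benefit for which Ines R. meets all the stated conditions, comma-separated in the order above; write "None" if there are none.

Caregiver Leave

Paid Family Leave — status full-time ✓; service 35 weeks < 12 months (≈360 days) ✗ → not eligible.
Home Office Allowance — status full-time ✗ (requires seasonal) → not eligible.
Stock Purchase Plan — service 35 weeks ≥ 8 weeks ✓; 38 hrs/wk ≥ 20 ✓; dept Sales ✗ → not eligible.
Unlimited PTO Program — status full-time ✓ (not excluded); grade Band 4 ≥ Band 3 ✓; site Osaka ✗ (not Pune) → not eligible.
Short-Term Disability — status full-time ✓; service 35 weeks < 24 months (≈720 days) ✗ → not eligible.
Dental Plan — status full-time ✓; service 35 weeks ≥ 1 month (≈30 days) ✓; 38 hrs/wk < 40 ✗ → not eligible.
Caregiver Leave — status full-time ✓ (not excluded); service 35 weeks ≥ 6 months (≈180 days) ✓; grade Band 4 ≥ Band 2 ✓ → eligible.
RSU Program — status full-time ✓ (not excluded); service 35 weeks ≥ 45 days ✓; site Osaka ✗ (not Albany) → not eligible.
Identity Protection Plan — status full-time ✓; service 35 weeks < 1 year (≈365 days) ✗ → not eligible.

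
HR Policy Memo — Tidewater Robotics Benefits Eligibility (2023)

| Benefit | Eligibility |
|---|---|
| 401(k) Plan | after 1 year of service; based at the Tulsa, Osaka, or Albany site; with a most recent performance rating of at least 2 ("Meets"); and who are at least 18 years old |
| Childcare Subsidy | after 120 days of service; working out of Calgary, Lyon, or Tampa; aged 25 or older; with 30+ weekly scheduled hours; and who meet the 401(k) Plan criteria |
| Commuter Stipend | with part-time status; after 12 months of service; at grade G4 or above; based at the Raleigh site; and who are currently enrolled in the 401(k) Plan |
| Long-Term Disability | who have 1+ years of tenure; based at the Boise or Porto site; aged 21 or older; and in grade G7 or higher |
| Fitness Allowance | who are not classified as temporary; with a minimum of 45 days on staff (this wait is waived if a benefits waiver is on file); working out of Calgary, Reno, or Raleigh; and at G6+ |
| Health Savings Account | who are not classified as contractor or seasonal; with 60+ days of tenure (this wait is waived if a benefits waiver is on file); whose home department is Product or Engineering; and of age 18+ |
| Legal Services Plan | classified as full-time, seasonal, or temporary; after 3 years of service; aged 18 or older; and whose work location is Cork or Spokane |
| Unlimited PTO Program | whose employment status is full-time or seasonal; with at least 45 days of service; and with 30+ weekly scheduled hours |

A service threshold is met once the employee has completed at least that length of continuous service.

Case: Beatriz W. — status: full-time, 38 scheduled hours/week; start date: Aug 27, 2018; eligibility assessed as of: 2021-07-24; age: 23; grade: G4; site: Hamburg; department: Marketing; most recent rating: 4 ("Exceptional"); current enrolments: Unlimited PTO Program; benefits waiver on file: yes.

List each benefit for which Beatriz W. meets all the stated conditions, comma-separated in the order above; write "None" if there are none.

Unlimited PTO Program

Service from Aug 27, 2018 to 2021-07-24: 1062 days.
401(k) Plan — service 1062 days ≥ 1 year (≈365 days) ✓; site Hamburg ✗ (not Tulsa, Osaka, or Albany) → not eligible.
Childcare Subsidy — service 1062 days ≥ 120 days ✓; site Hamburg ✗ (not Calgary, Lyon, or Tampa) → not eligible.
Commuter Stipend — status full-time ✗ (requires part-time) → not eligible.
Long-Term Disability — service 1062 days ≥ 1 year (≈365 days) ✓; site Hamburg ✗ (not Boise or Porto) → not eligible.
Fitness Allowance — status full-time ✓ (not excluded); benefits waiver on file ✓; site Hamburg ✗ (not Calgary, Reno, or Raleigh) → not eligible.
Health Savings Account — status full-time ✓ (not excluded); benefits waiver on file ✓; dept Marketing ✗ → not eligible.
Legal Services Plan — status full-time ✓; service 1062 days < 3 years (≈1095 days) ✗ → not eligible.
Unlimited PTO Program — status full-time ✓; service 1062 days ≥ 45 days ✓; 38 hrs/wk ≥ 30 ✓ → eligible.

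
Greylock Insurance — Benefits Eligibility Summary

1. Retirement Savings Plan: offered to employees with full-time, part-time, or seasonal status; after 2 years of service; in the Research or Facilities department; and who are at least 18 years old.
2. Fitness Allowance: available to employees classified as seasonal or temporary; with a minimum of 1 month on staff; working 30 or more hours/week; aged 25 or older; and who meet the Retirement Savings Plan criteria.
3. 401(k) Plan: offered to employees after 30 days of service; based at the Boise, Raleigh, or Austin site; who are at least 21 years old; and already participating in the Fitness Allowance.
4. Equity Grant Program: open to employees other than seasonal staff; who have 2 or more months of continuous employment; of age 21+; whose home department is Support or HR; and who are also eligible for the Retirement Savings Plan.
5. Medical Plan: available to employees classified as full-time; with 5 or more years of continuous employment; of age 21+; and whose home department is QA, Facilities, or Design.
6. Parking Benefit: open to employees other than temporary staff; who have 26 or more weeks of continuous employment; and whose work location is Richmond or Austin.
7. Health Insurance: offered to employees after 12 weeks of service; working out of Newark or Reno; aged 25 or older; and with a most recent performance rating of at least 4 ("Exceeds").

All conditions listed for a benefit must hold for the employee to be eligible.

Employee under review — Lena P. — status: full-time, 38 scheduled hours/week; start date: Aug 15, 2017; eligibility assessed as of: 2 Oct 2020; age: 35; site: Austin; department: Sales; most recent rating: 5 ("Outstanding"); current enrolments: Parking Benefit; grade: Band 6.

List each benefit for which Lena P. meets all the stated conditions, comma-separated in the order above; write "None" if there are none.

Parking Benefit

Service from Aug 15, 2017 to 2 Oct 2020: 1144 days.
Retirement Savings Plan — status full-time ✓; service 1144 days ≥ 2 years (≈730 days) ✓; dept Sales ✗ → not eligible.
Fitness Allowance — status full-time ✗ (requires seasonal or temporary) → not eligible.
401(k) Plan — service 1144 days ≥ 30 days ✓; site Austin ✓; age 35 ≥ 21 ✓; not enrolled in Fitness Allowance ✗ → not eligible.
Equity Grant Program — status full-time ✓ (not excluded); service 1144 days ≥ 2 months (≈60 days) ✓; age 35 ≥ 21 ✓; dept Sales ✗ → not eligible.
Medical Plan — status full-time ✓; service 1144 days < 5 years (≈1825 days) ✗ → not eligible.
Parking Benefit — status full-time ✓ (not excluded); service 1144 days ≥ 26 weeks (≈182 days) ✓; site Austin ✓ → eligible.
Health Insurance — service 1144 days ≥ 12 weeks (≈84 days) ✓; site Austin ✗ (not Newark or Reno) → not eligible.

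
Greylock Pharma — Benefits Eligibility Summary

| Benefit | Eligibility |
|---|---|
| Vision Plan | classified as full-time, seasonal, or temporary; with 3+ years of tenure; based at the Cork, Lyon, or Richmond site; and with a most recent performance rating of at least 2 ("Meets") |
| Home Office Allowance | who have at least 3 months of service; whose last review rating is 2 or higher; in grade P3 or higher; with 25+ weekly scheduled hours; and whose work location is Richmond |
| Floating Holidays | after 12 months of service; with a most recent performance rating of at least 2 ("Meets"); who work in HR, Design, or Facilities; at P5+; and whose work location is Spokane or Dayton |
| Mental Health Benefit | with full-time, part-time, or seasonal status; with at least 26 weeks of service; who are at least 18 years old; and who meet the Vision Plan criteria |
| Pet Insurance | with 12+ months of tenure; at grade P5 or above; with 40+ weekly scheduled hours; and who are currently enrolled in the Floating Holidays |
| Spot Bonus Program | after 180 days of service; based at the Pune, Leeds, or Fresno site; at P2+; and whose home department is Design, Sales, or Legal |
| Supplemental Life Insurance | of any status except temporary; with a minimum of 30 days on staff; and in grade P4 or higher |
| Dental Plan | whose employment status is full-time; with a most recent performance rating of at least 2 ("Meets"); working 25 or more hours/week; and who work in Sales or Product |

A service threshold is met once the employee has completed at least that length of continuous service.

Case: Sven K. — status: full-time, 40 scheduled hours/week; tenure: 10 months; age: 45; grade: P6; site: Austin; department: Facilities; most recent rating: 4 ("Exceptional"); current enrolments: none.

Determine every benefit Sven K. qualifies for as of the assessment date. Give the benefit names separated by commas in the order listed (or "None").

Supplemental Life Insurance

Vision Plan — status full-time ✓; service 10 months < 3 years (≈1095 days) ✗ → not eligible.
Home Office Allowance — service 10 months ≥ 3 months ✓; rating 4 ≥ 2 ✓; grade P6 ≥ P3 ✓; 40 hrs/wk ≥ 25 ✓; site Austin ✗ (not Richmond) → not eligible.
Floating Holidays — service 10 months < 12 months ✗ → not eligible.
Mental Health Benefit — status full-time ✓; service 10 months ≥ 26 weeks (≈182 days) ✓; age 45 ≥ 18 ✓; not eligible for Vision Plan ✗ → not eligible.
Pet Insurance — service 10 months < 12 months ✗ → not eligible.
Spot Bonus Program — service 10 months ≥ 180 days ✓; site Austin ✗ (not Pune, Leeds, or Fresno) → not eligible.
Supplemental Life Insurance — status full-time ✓ (not excluded); service 10 months ≥ 30 days ✓; grade P6 ≥ P4 ✓ → eligible.
Dental Plan — status full-time ✓; rating 4 ≥ 2 ✓; 40 hrs/wk ≥ 25 ✓; dept Facilities ✗ → not eligible.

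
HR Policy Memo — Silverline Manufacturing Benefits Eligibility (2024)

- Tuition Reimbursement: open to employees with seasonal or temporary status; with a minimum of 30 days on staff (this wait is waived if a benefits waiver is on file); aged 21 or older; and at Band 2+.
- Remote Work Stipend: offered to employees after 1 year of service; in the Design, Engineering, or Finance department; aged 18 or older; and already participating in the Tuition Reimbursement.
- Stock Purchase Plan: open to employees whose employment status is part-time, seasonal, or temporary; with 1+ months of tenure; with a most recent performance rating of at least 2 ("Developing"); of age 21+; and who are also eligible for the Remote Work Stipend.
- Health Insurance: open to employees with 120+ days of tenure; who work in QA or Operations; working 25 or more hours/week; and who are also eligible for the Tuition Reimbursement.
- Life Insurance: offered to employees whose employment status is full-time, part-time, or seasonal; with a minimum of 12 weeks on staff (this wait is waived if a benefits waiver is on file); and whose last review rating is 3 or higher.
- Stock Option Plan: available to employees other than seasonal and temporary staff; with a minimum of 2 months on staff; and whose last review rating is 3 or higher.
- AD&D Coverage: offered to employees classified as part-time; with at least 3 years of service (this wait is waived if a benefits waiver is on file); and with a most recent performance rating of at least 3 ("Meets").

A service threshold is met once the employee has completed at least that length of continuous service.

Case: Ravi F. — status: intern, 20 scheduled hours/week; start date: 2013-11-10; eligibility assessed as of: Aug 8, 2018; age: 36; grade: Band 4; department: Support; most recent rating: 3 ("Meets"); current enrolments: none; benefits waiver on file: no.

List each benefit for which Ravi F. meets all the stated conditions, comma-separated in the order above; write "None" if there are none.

Service from 2013-11-10 to Aug 8, 2018: 1732 days.
Tuition Reimbursement — status intern ✗ (requires seasonal or temporary) → not eligible.
Remote Work Stipend — service 1732 days ≥ 1 year (≈365 days) ✓; dept Support ✗ → not eligible.
Stock Purchase Plan — status intern ✗ (requires part-time, seasonal, or temporary) → not eligible.
Health Insurance — service 1732 days ≥ 120 days ✓; dept Support ✗ → not eligible.
Life Insurance — status intern ✗ (requires full-time, part-time, or seasonal) → not eligible.
Stock Option Plan — status intern ✓ (not excluded); service 1732 days ≥ 2 months (≈60 days) ✓; rating 3 ≥ 3 ✓ → eligible.
AD&D Coverage — status intern ✗ (requires part-time) → not eligible.

Stock Option Plan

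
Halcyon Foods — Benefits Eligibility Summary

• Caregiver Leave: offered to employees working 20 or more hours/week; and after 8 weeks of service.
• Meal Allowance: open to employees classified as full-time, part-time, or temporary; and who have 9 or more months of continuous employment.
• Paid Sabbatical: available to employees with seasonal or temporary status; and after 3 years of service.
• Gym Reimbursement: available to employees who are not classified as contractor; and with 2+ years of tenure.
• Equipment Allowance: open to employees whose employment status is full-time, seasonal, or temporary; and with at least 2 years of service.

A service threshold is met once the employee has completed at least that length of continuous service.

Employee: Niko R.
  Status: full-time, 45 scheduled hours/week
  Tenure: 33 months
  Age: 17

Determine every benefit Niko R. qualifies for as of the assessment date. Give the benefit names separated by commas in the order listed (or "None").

Caregiver Leave — 45 hrs/wk ≥ 20 ✓; service 33 months ≥ 8 weeks (≈56 days) ✓ → eligible.
Meal Allowance — status full-time ✓; service 33 months ≥ 9 months ✓ → eligible.
Paid Sabbatical — status full-time ✗ (requires seasonal or temporary) → not eligible.
Gym Reimbursement — status full-time ✓ (not excluded); service 33 months ≥ 2 years (≈730 days) ✓ → eligible.
Equipment Allowance — status full-time ✓; service 33 months ≥ 2 years (≈730 days) ✓ → eligible.

Caregiver Leave, Meal Allowance, Gym Reimbursement, Equipment Allowance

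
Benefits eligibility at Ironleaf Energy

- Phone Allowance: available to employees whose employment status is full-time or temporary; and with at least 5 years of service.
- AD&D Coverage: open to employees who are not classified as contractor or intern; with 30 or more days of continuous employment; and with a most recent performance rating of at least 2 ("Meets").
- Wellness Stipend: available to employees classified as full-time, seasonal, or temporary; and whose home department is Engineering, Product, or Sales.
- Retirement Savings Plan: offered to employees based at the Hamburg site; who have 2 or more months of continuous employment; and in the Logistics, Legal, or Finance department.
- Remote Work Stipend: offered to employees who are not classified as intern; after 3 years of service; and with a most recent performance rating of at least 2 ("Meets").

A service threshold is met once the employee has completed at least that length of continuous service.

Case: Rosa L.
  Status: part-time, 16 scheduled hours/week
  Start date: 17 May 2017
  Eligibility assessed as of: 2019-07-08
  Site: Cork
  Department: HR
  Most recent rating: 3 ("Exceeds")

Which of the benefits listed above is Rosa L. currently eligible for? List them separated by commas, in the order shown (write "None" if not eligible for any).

Service from 17 May 2017 to 2019-07-08: 782 days.
Phone Allowance — status part-time ✗ (requires full-time or temporary) → not eligible.
AD&D Coverage — status part-time ✓ (not excluded); service 782 days ≥ 30 days ✓; rating 3 ≥ 2 ✓ → eligible.
Wellness Stipend — status part-time ✗ (requires full-time, seasonal, or temporary) → not eligible.
Retirement Savings Plan — site Cork ✗ (not Hamburg) → not eligible.
Remote Work Stipend — status part-time ✓ (not excluded); service 782 days < 3 years (≈1095 days) ✗ → not eligible.

AD&D Coverage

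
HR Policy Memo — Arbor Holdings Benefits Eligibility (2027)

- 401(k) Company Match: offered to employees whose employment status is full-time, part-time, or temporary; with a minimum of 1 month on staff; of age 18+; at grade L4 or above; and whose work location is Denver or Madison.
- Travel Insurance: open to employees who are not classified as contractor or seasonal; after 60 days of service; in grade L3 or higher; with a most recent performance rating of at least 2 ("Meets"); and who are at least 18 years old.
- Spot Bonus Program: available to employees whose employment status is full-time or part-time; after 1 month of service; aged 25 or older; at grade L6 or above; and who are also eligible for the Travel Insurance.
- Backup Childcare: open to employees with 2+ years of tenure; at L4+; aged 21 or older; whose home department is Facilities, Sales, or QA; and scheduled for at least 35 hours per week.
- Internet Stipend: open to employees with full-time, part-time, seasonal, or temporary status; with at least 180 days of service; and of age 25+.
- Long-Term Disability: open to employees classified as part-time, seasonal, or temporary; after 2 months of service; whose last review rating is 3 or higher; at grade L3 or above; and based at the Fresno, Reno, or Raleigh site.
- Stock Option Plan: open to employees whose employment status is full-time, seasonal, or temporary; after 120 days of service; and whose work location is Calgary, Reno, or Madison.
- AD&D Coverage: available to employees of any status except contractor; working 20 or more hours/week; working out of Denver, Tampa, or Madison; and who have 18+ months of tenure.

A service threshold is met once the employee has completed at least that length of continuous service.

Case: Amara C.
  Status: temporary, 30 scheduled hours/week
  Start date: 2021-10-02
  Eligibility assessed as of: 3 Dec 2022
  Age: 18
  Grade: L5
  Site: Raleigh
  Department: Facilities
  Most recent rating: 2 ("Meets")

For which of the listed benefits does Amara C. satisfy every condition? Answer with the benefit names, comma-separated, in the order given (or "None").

Service from 2021-10-02 to 3 Dec 2022: 427 days.
401(k) Company Match — status temporary ✓; service 427 days ≥ 1 month (≈30 days) ✓; age 18 ≥ 18 ✓; grade L5 ≥ L4 ✓; site Raleigh ✗ (not Denver or Madison) → not eligible.
Travel Insurance — status temporary ✓ (not excluded); service 427 days ≥ 60 days ✓; grade L5 ≥ L3 ✓; rating 2 ≥ 2 ✓; age 18 ≥ 18 ✓ → eligible.
Spot Bonus Program — status temporary ✗ (requires full-time or part-time) → not eligible.
Backup Childcare — service 427 days < 2 years (≈730 days) ✗ → not eligible.
Internet Stipend — status temporary ✓; service 427 days ≥ 180 days ✓; age 18 < 25 ✗ → not eligible.
Long-Term Disability — status temporary ✓; service 427 days ≥ 2 months (≈60 days) ✓; rating 2 < 3 ✗ → not eligible.
Stock Option Plan — status temporary ✓; service 427 days ≥ 120 days ✓; site Raleigh ✗ (not Calgary, Reno, or Madison) → not eligible.
AD&D Coverage — status temporary ✓ (not excluded); 30 hrs/wk ≥ 20 ✓; site Raleigh ✗ (not Denver, Tampa, or Madison) → not eligible.

Travel Insurance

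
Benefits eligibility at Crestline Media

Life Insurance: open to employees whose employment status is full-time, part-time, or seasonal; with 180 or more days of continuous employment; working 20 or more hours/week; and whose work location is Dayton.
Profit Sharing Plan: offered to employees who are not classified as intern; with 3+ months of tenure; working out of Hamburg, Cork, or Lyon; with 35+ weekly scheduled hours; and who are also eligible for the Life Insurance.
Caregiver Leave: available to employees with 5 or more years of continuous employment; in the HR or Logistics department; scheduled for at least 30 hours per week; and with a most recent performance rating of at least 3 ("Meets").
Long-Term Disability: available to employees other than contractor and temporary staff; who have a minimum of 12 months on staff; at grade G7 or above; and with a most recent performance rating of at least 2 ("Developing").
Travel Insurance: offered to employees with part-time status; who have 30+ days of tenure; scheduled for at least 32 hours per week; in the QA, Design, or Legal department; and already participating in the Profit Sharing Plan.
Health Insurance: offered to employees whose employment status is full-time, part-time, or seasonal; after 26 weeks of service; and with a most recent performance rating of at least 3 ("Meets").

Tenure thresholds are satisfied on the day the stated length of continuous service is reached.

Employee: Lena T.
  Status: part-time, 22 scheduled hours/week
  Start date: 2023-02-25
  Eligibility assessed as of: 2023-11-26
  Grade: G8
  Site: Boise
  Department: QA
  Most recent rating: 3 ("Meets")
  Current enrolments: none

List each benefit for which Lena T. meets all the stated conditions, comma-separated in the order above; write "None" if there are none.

Health Insurance

Service from 2023-02-25 to 2023-11-26: 274 days.
Life Insurance — status part-time ✓; service 274 days ≥ 180 days ✓; 22 hrs/wk ≥ 20 ✓; site Boise ✗ (not Dayton) → not eligible.
Profit Sharing Plan — status part-time ✓ (not excluded); service 274 days ≥ 3 months (≈90 days) ✓; site Boise ✗ (not Hamburg, Cork, or Lyon) → not eligible.
Caregiver Leave — service 274 days < 5 years (≈1825 days) ✗ → not eligible.
Long-Term Disability — status part-time ✓ (not excluded); service 274 days < 12 months (≈360 days) ✗ → not eligible.
Travel Insurance — status part-time ✓; service 274 days ≥ 30 days ✓; 22 hrs/wk < 32 ✗ → not eligible.
Health Insurance — status part-time ✓; service 274 days ≥ 26 weeks (≈182 days) ✓; rating 3 ≥ 3 ✓ → eligible.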